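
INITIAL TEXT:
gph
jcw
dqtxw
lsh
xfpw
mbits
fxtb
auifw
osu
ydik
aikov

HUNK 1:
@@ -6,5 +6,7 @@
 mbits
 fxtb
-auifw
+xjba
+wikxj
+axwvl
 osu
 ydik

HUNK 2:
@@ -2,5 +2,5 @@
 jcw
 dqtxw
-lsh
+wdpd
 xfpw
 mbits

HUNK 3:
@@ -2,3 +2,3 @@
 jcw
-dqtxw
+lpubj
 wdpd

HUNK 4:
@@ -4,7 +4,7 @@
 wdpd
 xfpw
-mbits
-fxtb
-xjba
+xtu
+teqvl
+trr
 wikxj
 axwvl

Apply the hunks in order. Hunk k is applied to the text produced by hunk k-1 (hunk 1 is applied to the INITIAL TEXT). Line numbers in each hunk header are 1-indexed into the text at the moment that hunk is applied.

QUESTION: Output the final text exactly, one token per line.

Answer: gph
jcw
lpubj
wdpd
xfpw
xtu
teqvl
trr
wikxj
axwvl
osu
ydik
aikov

Derivation:
Hunk 1: at line 6 remove [auifw] add [xjba,wikxj,axwvl] -> 13 lines: gph jcw dqtxw lsh xfpw mbits fxtb xjba wikxj axwvl osu ydik aikov
Hunk 2: at line 2 remove [lsh] add [wdpd] -> 13 lines: gph jcw dqtxw wdpd xfpw mbits fxtb xjba wikxj axwvl osu ydik aikov
Hunk 3: at line 2 remove [dqtxw] add [lpubj] -> 13 lines: gph jcw lpubj wdpd xfpw mbits fxtb xjba wikxj axwvl osu ydik aikov
Hunk 4: at line 4 remove [mbits,fxtb,xjba] add [xtu,teqvl,trr] -> 13 lines: gph jcw lpubj wdpd xfpw xtu teqvl trr wikxj axwvl osu ydik aikov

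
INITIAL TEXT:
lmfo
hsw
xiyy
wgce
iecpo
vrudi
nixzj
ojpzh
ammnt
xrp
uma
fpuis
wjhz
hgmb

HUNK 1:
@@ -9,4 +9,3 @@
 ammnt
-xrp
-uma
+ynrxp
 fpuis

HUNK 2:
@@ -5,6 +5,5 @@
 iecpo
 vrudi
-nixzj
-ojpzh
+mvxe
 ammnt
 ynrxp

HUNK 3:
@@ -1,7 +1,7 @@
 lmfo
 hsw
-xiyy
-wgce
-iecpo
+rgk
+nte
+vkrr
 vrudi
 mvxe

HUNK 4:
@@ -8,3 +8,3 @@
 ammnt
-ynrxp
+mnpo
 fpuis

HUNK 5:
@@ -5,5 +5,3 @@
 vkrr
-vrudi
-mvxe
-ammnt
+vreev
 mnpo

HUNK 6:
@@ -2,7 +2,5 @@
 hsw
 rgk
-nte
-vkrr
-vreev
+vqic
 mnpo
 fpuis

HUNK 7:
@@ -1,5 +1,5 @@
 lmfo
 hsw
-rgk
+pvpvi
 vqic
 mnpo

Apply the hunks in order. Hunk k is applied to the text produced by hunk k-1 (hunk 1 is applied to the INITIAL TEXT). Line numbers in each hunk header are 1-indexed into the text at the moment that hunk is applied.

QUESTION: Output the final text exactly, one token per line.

Answer: lmfo
hsw
pvpvi
vqic
mnpo
fpuis
wjhz
hgmb

Derivation:
Hunk 1: at line 9 remove [xrp,uma] add [ynrxp] -> 13 lines: lmfo hsw xiyy wgce iecpo vrudi nixzj ojpzh ammnt ynrxp fpuis wjhz hgmb
Hunk 2: at line 5 remove [nixzj,ojpzh] add [mvxe] -> 12 lines: lmfo hsw xiyy wgce iecpo vrudi mvxe ammnt ynrxp fpuis wjhz hgmb
Hunk 3: at line 1 remove [xiyy,wgce,iecpo] add [rgk,nte,vkrr] -> 12 lines: lmfo hsw rgk nte vkrr vrudi mvxe ammnt ynrxp fpuis wjhz hgmb
Hunk 4: at line 8 remove [ynrxp] add [mnpo] -> 12 lines: lmfo hsw rgk nte vkrr vrudi mvxe ammnt mnpo fpuis wjhz hgmb
Hunk 5: at line 5 remove [vrudi,mvxe,ammnt] add [vreev] -> 10 lines: lmfo hsw rgk nte vkrr vreev mnpo fpuis wjhz hgmb
Hunk 6: at line 2 remove [nte,vkrr,vreev] add [vqic] -> 8 lines: lmfo hsw rgk vqic mnpo fpuis wjhz hgmb
Hunk 7: at line 1 remove [rgk] add [pvpvi] -> 8 lines: lmfo hsw pvpvi vqic mnpo fpuis wjhz hgmb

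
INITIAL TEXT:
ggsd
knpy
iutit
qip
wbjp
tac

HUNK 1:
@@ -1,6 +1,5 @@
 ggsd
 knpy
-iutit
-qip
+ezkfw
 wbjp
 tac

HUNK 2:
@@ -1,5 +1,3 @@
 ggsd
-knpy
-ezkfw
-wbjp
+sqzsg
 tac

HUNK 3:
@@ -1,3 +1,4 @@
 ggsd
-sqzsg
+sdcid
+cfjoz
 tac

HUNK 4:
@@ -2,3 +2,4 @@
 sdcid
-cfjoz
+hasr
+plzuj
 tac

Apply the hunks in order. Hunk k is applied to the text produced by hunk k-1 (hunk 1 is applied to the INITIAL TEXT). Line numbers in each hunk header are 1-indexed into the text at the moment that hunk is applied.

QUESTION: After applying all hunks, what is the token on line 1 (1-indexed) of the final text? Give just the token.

Answer: ggsd

Derivation:
Hunk 1: at line 1 remove [iutit,qip] add [ezkfw] -> 5 lines: ggsd knpy ezkfw wbjp tac
Hunk 2: at line 1 remove [knpy,ezkfw,wbjp] add [sqzsg] -> 3 lines: ggsd sqzsg tac
Hunk 3: at line 1 remove [sqzsg] add [sdcid,cfjoz] -> 4 lines: ggsd sdcid cfjoz tac
Hunk 4: at line 2 remove [cfjoz] add [hasr,plzuj] -> 5 lines: ggsd sdcid hasr plzuj tac
Final line 1: ggsd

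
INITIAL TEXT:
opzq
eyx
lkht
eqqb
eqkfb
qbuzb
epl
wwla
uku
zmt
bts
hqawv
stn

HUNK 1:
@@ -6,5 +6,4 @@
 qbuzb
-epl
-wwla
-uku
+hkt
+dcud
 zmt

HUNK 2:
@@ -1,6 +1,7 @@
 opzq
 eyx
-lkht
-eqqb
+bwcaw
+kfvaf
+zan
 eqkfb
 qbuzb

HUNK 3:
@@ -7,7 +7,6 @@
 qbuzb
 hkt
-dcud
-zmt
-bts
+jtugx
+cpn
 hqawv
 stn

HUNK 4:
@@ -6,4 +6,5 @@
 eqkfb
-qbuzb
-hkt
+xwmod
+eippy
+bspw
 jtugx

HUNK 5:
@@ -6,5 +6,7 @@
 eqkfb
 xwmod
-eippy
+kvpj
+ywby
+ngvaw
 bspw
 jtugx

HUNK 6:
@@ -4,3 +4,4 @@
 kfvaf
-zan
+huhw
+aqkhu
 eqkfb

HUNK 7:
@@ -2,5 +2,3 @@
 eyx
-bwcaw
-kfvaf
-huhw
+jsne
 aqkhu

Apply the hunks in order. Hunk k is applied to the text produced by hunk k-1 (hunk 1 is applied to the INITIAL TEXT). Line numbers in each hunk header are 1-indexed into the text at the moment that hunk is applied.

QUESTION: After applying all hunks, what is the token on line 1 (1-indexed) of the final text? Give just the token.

Answer: opzq

Derivation:
Hunk 1: at line 6 remove [epl,wwla,uku] add [hkt,dcud] -> 12 lines: opzq eyx lkht eqqb eqkfb qbuzb hkt dcud zmt bts hqawv stn
Hunk 2: at line 1 remove [lkht,eqqb] add [bwcaw,kfvaf,zan] -> 13 lines: opzq eyx bwcaw kfvaf zan eqkfb qbuzb hkt dcud zmt bts hqawv stn
Hunk 3: at line 7 remove [dcud,zmt,bts] add [jtugx,cpn] -> 12 lines: opzq eyx bwcaw kfvaf zan eqkfb qbuzb hkt jtugx cpn hqawv stn
Hunk 4: at line 6 remove [qbuzb,hkt] add [xwmod,eippy,bspw] -> 13 lines: opzq eyx bwcaw kfvaf zan eqkfb xwmod eippy bspw jtugx cpn hqawv stn
Hunk 5: at line 6 remove [eippy] add [kvpj,ywby,ngvaw] -> 15 lines: opzq eyx bwcaw kfvaf zan eqkfb xwmod kvpj ywby ngvaw bspw jtugx cpn hqawv stn
Hunk 6: at line 4 remove [zan] add [huhw,aqkhu] -> 16 lines: opzq eyx bwcaw kfvaf huhw aqkhu eqkfb xwmod kvpj ywby ngvaw bspw jtugx cpn hqawv stn
Hunk 7: at line 2 remove [bwcaw,kfvaf,huhw] add [jsne] -> 14 lines: opzq eyx jsne aqkhu eqkfb xwmod kvpj ywby ngvaw bspw jtugx cpn hqawv stn
Final line 1: opzq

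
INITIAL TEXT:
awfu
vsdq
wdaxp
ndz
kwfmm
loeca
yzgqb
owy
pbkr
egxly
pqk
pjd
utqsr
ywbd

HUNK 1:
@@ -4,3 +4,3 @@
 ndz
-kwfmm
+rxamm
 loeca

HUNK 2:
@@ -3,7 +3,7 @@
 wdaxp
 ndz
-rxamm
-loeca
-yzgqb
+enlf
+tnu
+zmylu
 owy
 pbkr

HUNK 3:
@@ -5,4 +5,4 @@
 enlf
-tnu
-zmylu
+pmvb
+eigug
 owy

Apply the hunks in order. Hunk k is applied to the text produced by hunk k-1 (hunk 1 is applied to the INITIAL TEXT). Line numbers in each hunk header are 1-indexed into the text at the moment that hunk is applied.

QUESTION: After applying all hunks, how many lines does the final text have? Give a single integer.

Answer: 14

Derivation:
Hunk 1: at line 4 remove [kwfmm] add [rxamm] -> 14 lines: awfu vsdq wdaxp ndz rxamm loeca yzgqb owy pbkr egxly pqk pjd utqsr ywbd
Hunk 2: at line 3 remove [rxamm,loeca,yzgqb] add [enlf,tnu,zmylu] -> 14 lines: awfu vsdq wdaxp ndz enlf tnu zmylu owy pbkr egxly pqk pjd utqsr ywbd
Hunk 3: at line 5 remove [tnu,zmylu] add [pmvb,eigug] -> 14 lines: awfu vsdq wdaxp ndz enlf pmvb eigug owy pbkr egxly pqk pjd utqsr ywbd
Final line count: 14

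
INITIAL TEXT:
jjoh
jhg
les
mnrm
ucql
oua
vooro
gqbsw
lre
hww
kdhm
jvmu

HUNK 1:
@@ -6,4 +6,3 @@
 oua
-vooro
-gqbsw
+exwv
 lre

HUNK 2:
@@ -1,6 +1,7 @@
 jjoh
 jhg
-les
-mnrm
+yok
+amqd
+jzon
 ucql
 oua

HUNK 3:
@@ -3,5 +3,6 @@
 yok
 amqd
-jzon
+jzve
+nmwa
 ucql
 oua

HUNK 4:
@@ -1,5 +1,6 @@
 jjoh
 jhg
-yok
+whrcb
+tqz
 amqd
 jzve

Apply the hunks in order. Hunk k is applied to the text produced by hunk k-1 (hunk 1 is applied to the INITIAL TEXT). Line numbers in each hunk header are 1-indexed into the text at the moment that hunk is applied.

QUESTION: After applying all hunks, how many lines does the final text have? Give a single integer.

Hunk 1: at line 6 remove [vooro,gqbsw] add [exwv] -> 11 lines: jjoh jhg les mnrm ucql oua exwv lre hww kdhm jvmu
Hunk 2: at line 1 remove [les,mnrm] add [yok,amqd,jzon] -> 12 lines: jjoh jhg yok amqd jzon ucql oua exwv lre hww kdhm jvmu
Hunk 3: at line 3 remove [jzon] add [jzve,nmwa] -> 13 lines: jjoh jhg yok amqd jzve nmwa ucql oua exwv lre hww kdhm jvmu
Hunk 4: at line 1 remove [yok] add [whrcb,tqz] -> 14 lines: jjoh jhg whrcb tqz amqd jzve nmwa ucql oua exwv lre hww kdhm jvmu
Final line count: 14

Answer: 14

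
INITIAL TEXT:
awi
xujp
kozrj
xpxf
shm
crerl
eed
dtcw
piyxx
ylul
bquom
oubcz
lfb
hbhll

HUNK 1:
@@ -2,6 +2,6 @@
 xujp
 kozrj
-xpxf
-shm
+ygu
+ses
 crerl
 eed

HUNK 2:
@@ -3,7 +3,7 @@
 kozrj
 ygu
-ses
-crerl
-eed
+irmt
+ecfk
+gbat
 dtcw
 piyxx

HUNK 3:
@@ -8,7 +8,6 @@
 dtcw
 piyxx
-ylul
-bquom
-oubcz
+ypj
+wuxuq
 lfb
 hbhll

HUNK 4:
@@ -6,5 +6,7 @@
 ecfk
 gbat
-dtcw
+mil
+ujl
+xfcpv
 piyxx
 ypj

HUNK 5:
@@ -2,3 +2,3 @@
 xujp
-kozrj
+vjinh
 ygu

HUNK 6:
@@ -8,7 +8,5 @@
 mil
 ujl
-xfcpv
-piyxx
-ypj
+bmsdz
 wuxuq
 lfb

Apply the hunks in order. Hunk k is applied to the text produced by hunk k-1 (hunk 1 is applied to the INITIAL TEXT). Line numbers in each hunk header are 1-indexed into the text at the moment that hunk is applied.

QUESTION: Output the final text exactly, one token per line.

Answer: awi
xujp
vjinh
ygu
irmt
ecfk
gbat
mil
ujl
bmsdz
wuxuq
lfb
hbhll

Derivation:
Hunk 1: at line 2 remove [xpxf,shm] add [ygu,ses] -> 14 lines: awi xujp kozrj ygu ses crerl eed dtcw piyxx ylul bquom oubcz lfb hbhll
Hunk 2: at line 3 remove [ses,crerl,eed] add [irmt,ecfk,gbat] -> 14 lines: awi xujp kozrj ygu irmt ecfk gbat dtcw piyxx ylul bquom oubcz lfb hbhll
Hunk 3: at line 8 remove [ylul,bquom,oubcz] add [ypj,wuxuq] -> 13 lines: awi xujp kozrj ygu irmt ecfk gbat dtcw piyxx ypj wuxuq lfb hbhll
Hunk 4: at line 6 remove [dtcw] add [mil,ujl,xfcpv] -> 15 lines: awi xujp kozrj ygu irmt ecfk gbat mil ujl xfcpv piyxx ypj wuxuq lfb hbhll
Hunk 5: at line 2 remove [kozrj] add [vjinh] -> 15 lines: awi xujp vjinh ygu irmt ecfk gbat mil ujl xfcpv piyxx ypj wuxuq lfb hbhll
Hunk 6: at line 8 remove [xfcpv,piyxx,ypj] add [bmsdz] -> 13 lines: awi xujp vjinh ygu irmt ecfk gbat mil ujl bmsdz wuxuq lfb hbhll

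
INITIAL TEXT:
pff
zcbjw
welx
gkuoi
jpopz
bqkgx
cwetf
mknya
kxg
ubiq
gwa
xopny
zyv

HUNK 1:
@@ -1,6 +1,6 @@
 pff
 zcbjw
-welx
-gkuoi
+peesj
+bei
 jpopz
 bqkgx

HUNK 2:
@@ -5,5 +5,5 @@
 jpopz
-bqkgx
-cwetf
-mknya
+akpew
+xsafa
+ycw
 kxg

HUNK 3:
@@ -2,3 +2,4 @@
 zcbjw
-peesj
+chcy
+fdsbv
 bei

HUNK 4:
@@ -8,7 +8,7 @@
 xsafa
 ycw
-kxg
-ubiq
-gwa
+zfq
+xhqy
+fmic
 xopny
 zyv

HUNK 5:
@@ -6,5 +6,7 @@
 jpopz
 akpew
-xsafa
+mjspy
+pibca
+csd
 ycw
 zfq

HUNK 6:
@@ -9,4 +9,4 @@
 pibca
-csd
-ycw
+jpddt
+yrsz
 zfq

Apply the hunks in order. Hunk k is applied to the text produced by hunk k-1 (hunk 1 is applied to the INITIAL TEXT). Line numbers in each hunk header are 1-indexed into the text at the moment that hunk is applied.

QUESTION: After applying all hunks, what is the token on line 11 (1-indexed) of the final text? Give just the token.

Answer: yrsz

Derivation:
Hunk 1: at line 1 remove [welx,gkuoi] add [peesj,bei] -> 13 lines: pff zcbjw peesj bei jpopz bqkgx cwetf mknya kxg ubiq gwa xopny zyv
Hunk 2: at line 5 remove [bqkgx,cwetf,mknya] add [akpew,xsafa,ycw] -> 13 lines: pff zcbjw peesj bei jpopz akpew xsafa ycw kxg ubiq gwa xopny zyv
Hunk 3: at line 2 remove [peesj] add [chcy,fdsbv] -> 14 lines: pff zcbjw chcy fdsbv bei jpopz akpew xsafa ycw kxg ubiq gwa xopny zyv
Hunk 4: at line 8 remove [kxg,ubiq,gwa] add [zfq,xhqy,fmic] -> 14 lines: pff zcbjw chcy fdsbv bei jpopz akpew xsafa ycw zfq xhqy fmic xopny zyv
Hunk 5: at line 6 remove [xsafa] add [mjspy,pibca,csd] -> 16 lines: pff zcbjw chcy fdsbv bei jpopz akpew mjspy pibca csd ycw zfq xhqy fmic xopny zyv
Hunk 6: at line 9 remove [csd,ycw] add [jpddt,yrsz] -> 16 lines: pff zcbjw chcy fdsbv bei jpopz akpew mjspy pibca jpddt yrsz zfq xhqy fmic xopny zyv
Final line 11: yrsz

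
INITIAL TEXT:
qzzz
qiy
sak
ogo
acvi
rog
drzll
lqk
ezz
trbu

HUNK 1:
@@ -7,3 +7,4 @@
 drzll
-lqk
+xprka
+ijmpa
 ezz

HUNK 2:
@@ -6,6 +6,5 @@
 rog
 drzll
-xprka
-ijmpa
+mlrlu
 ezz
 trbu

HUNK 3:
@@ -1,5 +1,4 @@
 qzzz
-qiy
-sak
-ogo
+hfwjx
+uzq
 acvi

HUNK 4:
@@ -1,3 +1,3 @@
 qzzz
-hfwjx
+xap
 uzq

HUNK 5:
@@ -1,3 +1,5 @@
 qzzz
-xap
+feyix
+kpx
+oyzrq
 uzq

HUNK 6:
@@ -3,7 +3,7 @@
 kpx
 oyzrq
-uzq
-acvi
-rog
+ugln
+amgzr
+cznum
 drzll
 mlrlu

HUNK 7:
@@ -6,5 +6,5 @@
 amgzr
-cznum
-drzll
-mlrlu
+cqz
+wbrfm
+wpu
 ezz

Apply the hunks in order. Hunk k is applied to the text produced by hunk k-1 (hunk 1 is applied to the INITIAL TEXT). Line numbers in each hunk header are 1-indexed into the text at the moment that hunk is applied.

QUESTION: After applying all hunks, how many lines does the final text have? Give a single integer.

Answer: 11

Derivation:
Hunk 1: at line 7 remove [lqk] add [xprka,ijmpa] -> 11 lines: qzzz qiy sak ogo acvi rog drzll xprka ijmpa ezz trbu
Hunk 2: at line 6 remove [xprka,ijmpa] add [mlrlu] -> 10 lines: qzzz qiy sak ogo acvi rog drzll mlrlu ezz trbu
Hunk 3: at line 1 remove [qiy,sak,ogo] add [hfwjx,uzq] -> 9 lines: qzzz hfwjx uzq acvi rog drzll mlrlu ezz trbu
Hunk 4: at line 1 remove [hfwjx] add [xap] -> 9 lines: qzzz xap uzq acvi rog drzll mlrlu ezz trbu
Hunk 5: at line 1 remove [xap] add [feyix,kpx,oyzrq] -> 11 lines: qzzz feyix kpx oyzrq uzq acvi rog drzll mlrlu ezz trbu
Hunk 6: at line 3 remove [uzq,acvi,rog] add [ugln,amgzr,cznum] -> 11 lines: qzzz feyix kpx oyzrq ugln amgzr cznum drzll mlrlu ezz trbu
Hunk 7: at line 6 remove [cznum,drzll,mlrlu] add [cqz,wbrfm,wpu] -> 11 lines: qzzz feyix kpx oyzrq ugln amgzr cqz wbrfm wpu ezz trbu
Final line count: 11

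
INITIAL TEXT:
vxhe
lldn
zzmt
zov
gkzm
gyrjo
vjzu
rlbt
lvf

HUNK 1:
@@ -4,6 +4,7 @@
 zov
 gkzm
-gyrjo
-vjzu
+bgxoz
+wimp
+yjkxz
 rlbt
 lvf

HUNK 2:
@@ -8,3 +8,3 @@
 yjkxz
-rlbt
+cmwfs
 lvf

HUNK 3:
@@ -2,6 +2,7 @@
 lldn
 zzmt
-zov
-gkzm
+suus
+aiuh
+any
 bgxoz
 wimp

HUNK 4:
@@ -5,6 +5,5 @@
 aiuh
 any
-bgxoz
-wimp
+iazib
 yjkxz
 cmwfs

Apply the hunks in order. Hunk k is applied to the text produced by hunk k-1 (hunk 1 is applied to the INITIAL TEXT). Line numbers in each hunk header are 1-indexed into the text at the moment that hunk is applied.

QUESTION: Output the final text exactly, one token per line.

Answer: vxhe
lldn
zzmt
suus
aiuh
any
iazib
yjkxz
cmwfs
lvf

Derivation:
Hunk 1: at line 4 remove [gyrjo,vjzu] add [bgxoz,wimp,yjkxz] -> 10 lines: vxhe lldn zzmt zov gkzm bgxoz wimp yjkxz rlbt lvf
Hunk 2: at line 8 remove [rlbt] add [cmwfs] -> 10 lines: vxhe lldn zzmt zov gkzm bgxoz wimp yjkxz cmwfs lvf
Hunk 3: at line 2 remove [zov,gkzm] add [suus,aiuh,any] -> 11 lines: vxhe lldn zzmt suus aiuh any bgxoz wimp yjkxz cmwfs lvf
Hunk 4: at line 5 remove [bgxoz,wimp] add [iazib] -> 10 lines: vxhe lldn zzmt suus aiuh any iazib yjkxz cmwfs lvf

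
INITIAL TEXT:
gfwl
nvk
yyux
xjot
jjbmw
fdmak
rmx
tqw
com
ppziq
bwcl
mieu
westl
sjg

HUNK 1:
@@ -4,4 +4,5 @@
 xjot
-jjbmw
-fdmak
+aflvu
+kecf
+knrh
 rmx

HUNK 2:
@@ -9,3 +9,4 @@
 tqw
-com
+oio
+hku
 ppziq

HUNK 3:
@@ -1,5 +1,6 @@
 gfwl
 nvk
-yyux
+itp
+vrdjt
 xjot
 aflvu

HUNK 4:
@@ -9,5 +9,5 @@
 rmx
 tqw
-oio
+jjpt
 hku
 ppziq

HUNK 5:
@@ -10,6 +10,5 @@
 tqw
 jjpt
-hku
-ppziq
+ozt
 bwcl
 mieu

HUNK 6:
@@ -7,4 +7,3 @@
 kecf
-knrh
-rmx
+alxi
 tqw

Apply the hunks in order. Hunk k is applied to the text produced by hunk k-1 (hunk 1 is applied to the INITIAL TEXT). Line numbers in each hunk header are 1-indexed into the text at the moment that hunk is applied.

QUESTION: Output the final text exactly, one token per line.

Hunk 1: at line 4 remove [jjbmw,fdmak] add [aflvu,kecf,knrh] -> 15 lines: gfwl nvk yyux xjot aflvu kecf knrh rmx tqw com ppziq bwcl mieu westl sjg
Hunk 2: at line 9 remove [com] add [oio,hku] -> 16 lines: gfwl nvk yyux xjot aflvu kecf knrh rmx tqw oio hku ppziq bwcl mieu westl sjg
Hunk 3: at line 1 remove [yyux] add [itp,vrdjt] -> 17 lines: gfwl nvk itp vrdjt xjot aflvu kecf knrh rmx tqw oio hku ppziq bwcl mieu westl sjg
Hunk 4: at line 9 remove [oio] add [jjpt] -> 17 lines: gfwl nvk itp vrdjt xjot aflvu kecf knrh rmx tqw jjpt hku ppziq bwcl mieu westl sjg
Hunk 5: at line 10 remove [hku,ppziq] add [ozt] -> 16 lines: gfwl nvk itp vrdjt xjot aflvu kecf knrh rmx tqw jjpt ozt bwcl mieu westl sjg
Hunk 6: at line 7 remove [knrh,rmx] add [alxi] -> 15 lines: gfwl nvk itp vrdjt xjot aflvu kecf alxi tqw jjpt ozt bwcl mieu westl sjg

Answer: gfwl
nvk
itp
vrdjt
xjot
aflvu
kecf
alxi
tqw
jjpt
ozt
bwcl
mieu
westl
sjg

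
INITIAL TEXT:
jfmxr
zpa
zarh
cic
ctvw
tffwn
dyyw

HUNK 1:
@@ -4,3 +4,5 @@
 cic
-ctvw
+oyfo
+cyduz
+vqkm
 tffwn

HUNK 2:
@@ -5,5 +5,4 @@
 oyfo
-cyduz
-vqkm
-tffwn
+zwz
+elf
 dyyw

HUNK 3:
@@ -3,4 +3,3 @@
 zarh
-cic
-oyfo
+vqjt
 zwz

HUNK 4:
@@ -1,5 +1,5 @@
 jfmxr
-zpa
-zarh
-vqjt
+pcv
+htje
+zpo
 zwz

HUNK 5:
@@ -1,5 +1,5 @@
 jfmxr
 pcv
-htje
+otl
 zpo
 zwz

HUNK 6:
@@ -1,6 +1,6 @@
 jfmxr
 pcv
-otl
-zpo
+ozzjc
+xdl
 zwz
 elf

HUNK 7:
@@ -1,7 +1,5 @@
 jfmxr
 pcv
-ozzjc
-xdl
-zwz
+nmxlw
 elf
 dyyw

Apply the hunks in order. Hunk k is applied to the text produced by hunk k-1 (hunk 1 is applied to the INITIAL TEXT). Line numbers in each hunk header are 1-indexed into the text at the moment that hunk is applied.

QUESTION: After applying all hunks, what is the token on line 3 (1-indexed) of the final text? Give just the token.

Hunk 1: at line 4 remove [ctvw] add [oyfo,cyduz,vqkm] -> 9 lines: jfmxr zpa zarh cic oyfo cyduz vqkm tffwn dyyw
Hunk 2: at line 5 remove [cyduz,vqkm,tffwn] add [zwz,elf] -> 8 lines: jfmxr zpa zarh cic oyfo zwz elf dyyw
Hunk 3: at line 3 remove [cic,oyfo] add [vqjt] -> 7 lines: jfmxr zpa zarh vqjt zwz elf dyyw
Hunk 4: at line 1 remove [zpa,zarh,vqjt] add [pcv,htje,zpo] -> 7 lines: jfmxr pcv htje zpo zwz elf dyyw
Hunk 5: at line 1 remove [htje] add [otl] -> 7 lines: jfmxr pcv otl zpo zwz elf dyyw
Hunk 6: at line 1 remove [otl,zpo] add [ozzjc,xdl] -> 7 lines: jfmxr pcv ozzjc xdl zwz elf dyyw
Hunk 7: at line 1 remove [ozzjc,xdl,zwz] add [nmxlw] -> 5 lines: jfmxr pcv nmxlw elf dyyw
Final line 3: nmxlw

Answer: nmxlw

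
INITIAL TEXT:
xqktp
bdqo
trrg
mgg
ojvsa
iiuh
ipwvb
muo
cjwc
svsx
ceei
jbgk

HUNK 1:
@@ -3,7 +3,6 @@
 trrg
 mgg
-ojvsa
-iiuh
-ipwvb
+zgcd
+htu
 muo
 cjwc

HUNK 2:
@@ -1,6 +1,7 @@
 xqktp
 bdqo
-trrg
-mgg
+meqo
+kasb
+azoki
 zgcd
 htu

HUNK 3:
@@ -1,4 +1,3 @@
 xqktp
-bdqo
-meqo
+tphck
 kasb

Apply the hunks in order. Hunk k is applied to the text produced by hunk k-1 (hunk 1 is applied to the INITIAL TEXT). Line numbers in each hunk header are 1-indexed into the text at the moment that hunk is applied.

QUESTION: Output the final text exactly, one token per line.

Hunk 1: at line 3 remove [ojvsa,iiuh,ipwvb] add [zgcd,htu] -> 11 lines: xqktp bdqo trrg mgg zgcd htu muo cjwc svsx ceei jbgk
Hunk 2: at line 1 remove [trrg,mgg] add [meqo,kasb,azoki] -> 12 lines: xqktp bdqo meqo kasb azoki zgcd htu muo cjwc svsx ceei jbgk
Hunk 3: at line 1 remove [bdqo,meqo] add [tphck] -> 11 lines: xqktp tphck kasb azoki zgcd htu muo cjwc svsx ceei jbgk

Answer: xqktp
tphck
kasb
azoki
zgcd
htu
muo
cjwc
svsx
ceei
jbgk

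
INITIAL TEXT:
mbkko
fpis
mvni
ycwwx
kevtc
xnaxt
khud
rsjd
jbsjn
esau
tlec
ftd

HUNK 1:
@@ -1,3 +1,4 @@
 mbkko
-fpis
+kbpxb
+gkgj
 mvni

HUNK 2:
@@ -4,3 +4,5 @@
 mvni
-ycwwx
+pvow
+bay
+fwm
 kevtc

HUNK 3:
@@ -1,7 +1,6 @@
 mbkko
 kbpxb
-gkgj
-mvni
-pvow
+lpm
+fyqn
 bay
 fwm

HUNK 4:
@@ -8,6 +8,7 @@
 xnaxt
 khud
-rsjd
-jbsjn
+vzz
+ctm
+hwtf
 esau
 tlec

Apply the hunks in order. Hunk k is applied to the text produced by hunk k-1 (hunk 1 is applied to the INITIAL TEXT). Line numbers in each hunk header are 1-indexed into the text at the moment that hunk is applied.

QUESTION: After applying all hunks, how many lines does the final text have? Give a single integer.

Hunk 1: at line 1 remove [fpis] add [kbpxb,gkgj] -> 13 lines: mbkko kbpxb gkgj mvni ycwwx kevtc xnaxt khud rsjd jbsjn esau tlec ftd
Hunk 2: at line 4 remove [ycwwx] add [pvow,bay,fwm] -> 15 lines: mbkko kbpxb gkgj mvni pvow bay fwm kevtc xnaxt khud rsjd jbsjn esau tlec ftd
Hunk 3: at line 1 remove [gkgj,mvni,pvow] add [lpm,fyqn] -> 14 lines: mbkko kbpxb lpm fyqn bay fwm kevtc xnaxt khud rsjd jbsjn esau tlec ftd
Hunk 4: at line 8 remove [rsjd,jbsjn] add [vzz,ctm,hwtf] -> 15 lines: mbkko kbpxb lpm fyqn bay fwm kevtc xnaxt khud vzz ctm hwtf esau tlec ftd
Final line count: 15

Answer: 15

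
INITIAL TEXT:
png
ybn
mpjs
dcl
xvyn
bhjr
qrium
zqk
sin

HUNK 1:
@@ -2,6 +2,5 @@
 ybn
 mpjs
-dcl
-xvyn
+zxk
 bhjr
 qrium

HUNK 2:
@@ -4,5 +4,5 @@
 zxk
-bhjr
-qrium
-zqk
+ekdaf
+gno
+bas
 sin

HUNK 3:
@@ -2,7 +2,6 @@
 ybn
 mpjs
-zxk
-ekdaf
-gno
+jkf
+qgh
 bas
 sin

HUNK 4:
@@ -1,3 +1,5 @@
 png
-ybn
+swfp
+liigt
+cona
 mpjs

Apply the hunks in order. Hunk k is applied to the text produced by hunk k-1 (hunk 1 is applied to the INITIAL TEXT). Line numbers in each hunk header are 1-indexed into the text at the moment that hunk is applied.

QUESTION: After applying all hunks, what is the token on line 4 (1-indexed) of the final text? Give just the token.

Answer: cona

Derivation:
Hunk 1: at line 2 remove [dcl,xvyn] add [zxk] -> 8 lines: png ybn mpjs zxk bhjr qrium zqk sin
Hunk 2: at line 4 remove [bhjr,qrium,zqk] add [ekdaf,gno,bas] -> 8 lines: png ybn mpjs zxk ekdaf gno bas sin
Hunk 3: at line 2 remove [zxk,ekdaf,gno] add [jkf,qgh] -> 7 lines: png ybn mpjs jkf qgh bas sin
Hunk 4: at line 1 remove [ybn] add [swfp,liigt,cona] -> 9 lines: png swfp liigt cona mpjs jkf qgh bas sin
Final line 4: cona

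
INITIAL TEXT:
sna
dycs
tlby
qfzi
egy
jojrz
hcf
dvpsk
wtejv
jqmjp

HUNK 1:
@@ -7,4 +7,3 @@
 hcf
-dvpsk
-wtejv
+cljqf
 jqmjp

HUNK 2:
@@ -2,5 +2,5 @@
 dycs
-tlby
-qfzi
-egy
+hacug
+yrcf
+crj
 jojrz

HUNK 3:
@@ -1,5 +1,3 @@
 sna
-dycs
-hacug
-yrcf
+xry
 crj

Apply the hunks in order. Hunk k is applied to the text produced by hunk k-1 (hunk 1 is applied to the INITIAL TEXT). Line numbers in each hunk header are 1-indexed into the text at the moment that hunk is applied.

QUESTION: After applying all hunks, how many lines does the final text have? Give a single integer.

Hunk 1: at line 7 remove [dvpsk,wtejv] add [cljqf] -> 9 lines: sna dycs tlby qfzi egy jojrz hcf cljqf jqmjp
Hunk 2: at line 2 remove [tlby,qfzi,egy] add [hacug,yrcf,crj] -> 9 lines: sna dycs hacug yrcf crj jojrz hcf cljqf jqmjp
Hunk 3: at line 1 remove [dycs,hacug,yrcf] add [xry] -> 7 lines: sna xry crj jojrz hcf cljqf jqmjp
Final line count: 7

Answer: 7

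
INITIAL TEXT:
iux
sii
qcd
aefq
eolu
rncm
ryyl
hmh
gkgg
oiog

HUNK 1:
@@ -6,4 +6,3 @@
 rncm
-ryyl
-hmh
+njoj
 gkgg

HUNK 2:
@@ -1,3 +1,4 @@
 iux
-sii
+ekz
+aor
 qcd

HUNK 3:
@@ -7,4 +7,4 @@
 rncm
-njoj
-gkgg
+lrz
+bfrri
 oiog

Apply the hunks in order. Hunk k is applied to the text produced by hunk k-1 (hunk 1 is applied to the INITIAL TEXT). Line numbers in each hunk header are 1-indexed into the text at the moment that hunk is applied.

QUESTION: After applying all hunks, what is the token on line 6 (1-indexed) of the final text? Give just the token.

Hunk 1: at line 6 remove [ryyl,hmh] add [njoj] -> 9 lines: iux sii qcd aefq eolu rncm njoj gkgg oiog
Hunk 2: at line 1 remove [sii] add [ekz,aor] -> 10 lines: iux ekz aor qcd aefq eolu rncm njoj gkgg oiog
Hunk 3: at line 7 remove [njoj,gkgg] add [lrz,bfrri] -> 10 lines: iux ekz aor qcd aefq eolu rncm lrz bfrri oiog
Final line 6: eolu

Answer: eolu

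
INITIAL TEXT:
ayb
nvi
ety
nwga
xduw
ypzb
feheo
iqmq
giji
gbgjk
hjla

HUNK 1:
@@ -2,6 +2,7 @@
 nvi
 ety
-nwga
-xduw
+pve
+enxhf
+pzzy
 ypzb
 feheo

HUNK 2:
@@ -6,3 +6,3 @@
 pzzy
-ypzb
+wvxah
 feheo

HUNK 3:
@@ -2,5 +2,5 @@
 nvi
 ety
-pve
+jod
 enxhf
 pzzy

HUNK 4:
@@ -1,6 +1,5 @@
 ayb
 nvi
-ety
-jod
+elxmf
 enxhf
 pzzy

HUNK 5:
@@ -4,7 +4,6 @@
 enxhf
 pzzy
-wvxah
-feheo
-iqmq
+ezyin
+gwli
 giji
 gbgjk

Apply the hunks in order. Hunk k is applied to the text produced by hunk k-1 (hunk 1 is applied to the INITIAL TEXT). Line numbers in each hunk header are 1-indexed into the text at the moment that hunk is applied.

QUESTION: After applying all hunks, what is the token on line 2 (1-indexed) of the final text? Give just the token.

Hunk 1: at line 2 remove [nwga,xduw] add [pve,enxhf,pzzy] -> 12 lines: ayb nvi ety pve enxhf pzzy ypzb feheo iqmq giji gbgjk hjla
Hunk 2: at line 6 remove [ypzb] add [wvxah] -> 12 lines: ayb nvi ety pve enxhf pzzy wvxah feheo iqmq giji gbgjk hjla
Hunk 3: at line 2 remove [pve] add [jod] -> 12 lines: ayb nvi ety jod enxhf pzzy wvxah feheo iqmq giji gbgjk hjla
Hunk 4: at line 1 remove [ety,jod] add [elxmf] -> 11 lines: ayb nvi elxmf enxhf pzzy wvxah feheo iqmq giji gbgjk hjla
Hunk 5: at line 4 remove [wvxah,feheo,iqmq] add [ezyin,gwli] -> 10 lines: ayb nvi elxmf enxhf pzzy ezyin gwli giji gbgjk hjla
Final line 2: nvi

Answer: nvi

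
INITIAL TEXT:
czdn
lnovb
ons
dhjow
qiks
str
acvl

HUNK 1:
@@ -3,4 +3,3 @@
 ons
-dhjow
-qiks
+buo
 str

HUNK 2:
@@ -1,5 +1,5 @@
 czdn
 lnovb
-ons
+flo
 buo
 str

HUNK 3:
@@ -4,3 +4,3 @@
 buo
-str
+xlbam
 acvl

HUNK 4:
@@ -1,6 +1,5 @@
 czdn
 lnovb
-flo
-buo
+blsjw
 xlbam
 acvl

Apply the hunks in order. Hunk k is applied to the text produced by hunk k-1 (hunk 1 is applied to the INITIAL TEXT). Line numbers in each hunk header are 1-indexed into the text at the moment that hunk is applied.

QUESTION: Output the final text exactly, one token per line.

Answer: czdn
lnovb
blsjw
xlbam
acvl

Derivation:
Hunk 1: at line 3 remove [dhjow,qiks] add [buo] -> 6 lines: czdn lnovb ons buo str acvl
Hunk 2: at line 1 remove [ons] add [flo] -> 6 lines: czdn lnovb flo buo str acvl
Hunk 3: at line 4 remove [str] add [xlbam] -> 6 lines: czdn lnovb flo buo xlbam acvl
Hunk 4: at line 1 remove [flo,buo] add [blsjw] -> 5 lines: czdn lnovb blsjw xlbam acvl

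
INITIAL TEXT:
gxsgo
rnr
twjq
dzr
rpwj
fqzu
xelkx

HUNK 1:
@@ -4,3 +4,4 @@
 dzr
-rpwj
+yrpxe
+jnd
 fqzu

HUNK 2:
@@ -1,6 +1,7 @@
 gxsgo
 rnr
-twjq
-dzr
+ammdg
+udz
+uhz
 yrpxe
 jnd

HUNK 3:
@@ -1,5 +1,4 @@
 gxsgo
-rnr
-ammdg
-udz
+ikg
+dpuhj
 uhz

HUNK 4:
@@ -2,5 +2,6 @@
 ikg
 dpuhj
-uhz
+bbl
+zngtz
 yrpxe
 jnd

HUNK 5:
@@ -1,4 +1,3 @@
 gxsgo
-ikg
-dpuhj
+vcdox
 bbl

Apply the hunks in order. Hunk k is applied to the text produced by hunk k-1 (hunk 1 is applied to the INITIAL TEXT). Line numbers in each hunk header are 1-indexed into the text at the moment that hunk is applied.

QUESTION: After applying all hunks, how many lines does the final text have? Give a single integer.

Answer: 8

Derivation:
Hunk 1: at line 4 remove [rpwj] add [yrpxe,jnd] -> 8 lines: gxsgo rnr twjq dzr yrpxe jnd fqzu xelkx
Hunk 2: at line 1 remove [twjq,dzr] add [ammdg,udz,uhz] -> 9 lines: gxsgo rnr ammdg udz uhz yrpxe jnd fqzu xelkx
Hunk 3: at line 1 remove [rnr,ammdg,udz] add [ikg,dpuhj] -> 8 lines: gxsgo ikg dpuhj uhz yrpxe jnd fqzu xelkx
Hunk 4: at line 2 remove [uhz] add [bbl,zngtz] -> 9 lines: gxsgo ikg dpuhj bbl zngtz yrpxe jnd fqzu xelkx
Hunk 5: at line 1 remove [ikg,dpuhj] add [vcdox] -> 8 lines: gxsgo vcdox bbl zngtz yrpxe jnd fqzu xelkx
Final line count: 8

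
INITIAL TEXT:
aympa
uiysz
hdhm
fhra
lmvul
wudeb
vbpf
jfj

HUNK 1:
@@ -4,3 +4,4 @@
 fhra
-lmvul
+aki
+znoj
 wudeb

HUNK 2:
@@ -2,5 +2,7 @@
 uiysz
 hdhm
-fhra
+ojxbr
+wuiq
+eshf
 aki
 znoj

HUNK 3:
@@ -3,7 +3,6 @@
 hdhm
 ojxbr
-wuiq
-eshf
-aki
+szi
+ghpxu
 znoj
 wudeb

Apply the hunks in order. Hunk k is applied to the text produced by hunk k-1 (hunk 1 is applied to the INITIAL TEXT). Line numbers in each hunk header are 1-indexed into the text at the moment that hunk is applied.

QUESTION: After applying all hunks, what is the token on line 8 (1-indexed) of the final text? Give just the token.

Answer: wudeb

Derivation:
Hunk 1: at line 4 remove [lmvul] add [aki,znoj] -> 9 lines: aympa uiysz hdhm fhra aki znoj wudeb vbpf jfj
Hunk 2: at line 2 remove [fhra] add [ojxbr,wuiq,eshf] -> 11 lines: aympa uiysz hdhm ojxbr wuiq eshf aki znoj wudeb vbpf jfj
Hunk 3: at line 3 remove [wuiq,eshf,aki] add [szi,ghpxu] -> 10 lines: aympa uiysz hdhm ojxbr szi ghpxu znoj wudeb vbpf jfj
Final line 8: wudeb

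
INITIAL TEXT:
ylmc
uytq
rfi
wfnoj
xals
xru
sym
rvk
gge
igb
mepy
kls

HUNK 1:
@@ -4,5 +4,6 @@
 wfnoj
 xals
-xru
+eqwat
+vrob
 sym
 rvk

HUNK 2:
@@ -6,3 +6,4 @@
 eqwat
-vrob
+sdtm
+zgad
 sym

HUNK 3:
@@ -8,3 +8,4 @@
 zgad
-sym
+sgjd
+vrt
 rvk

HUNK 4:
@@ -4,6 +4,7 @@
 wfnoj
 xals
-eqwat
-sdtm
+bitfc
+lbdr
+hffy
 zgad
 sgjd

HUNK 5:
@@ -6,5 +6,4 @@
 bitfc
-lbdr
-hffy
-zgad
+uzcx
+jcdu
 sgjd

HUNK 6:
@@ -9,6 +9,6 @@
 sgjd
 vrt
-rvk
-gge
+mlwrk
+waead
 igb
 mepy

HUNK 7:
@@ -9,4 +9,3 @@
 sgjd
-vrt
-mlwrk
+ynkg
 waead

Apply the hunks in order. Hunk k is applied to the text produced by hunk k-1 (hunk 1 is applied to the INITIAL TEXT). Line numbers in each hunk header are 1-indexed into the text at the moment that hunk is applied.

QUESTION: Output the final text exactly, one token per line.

Answer: ylmc
uytq
rfi
wfnoj
xals
bitfc
uzcx
jcdu
sgjd
ynkg
waead
igb
mepy
kls

Derivation:
Hunk 1: at line 4 remove [xru] add [eqwat,vrob] -> 13 lines: ylmc uytq rfi wfnoj xals eqwat vrob sym rvk gge igb mepy kls
Hunk 2: at line 6 remove [vrob] add [sdtm,zgad] -> 14 lines: ylmc uytq rfi wfnoj xals eqwat sdtm zgad sym rvk gge igb mepy kls
Hunk 3: at line 8 remove [sym] add [sgjd,vrt] -> 15 lines: ylmc uytq rfi wfnoj xals eqwat sdtm zgad sgjd vrt rvk gge igb mepy kls
Hunk 4: at line 4 remove [eqwat,sdtm] add [bitfc,lbdr,hffy] -> 16 lines: ylmc uytq rfi wfnoj xals bitfc lbdr hffy zgad sgjd vrt rvk gge igb mepy kls
Hunk 5: at line 6 remove [lbdr,hffy,zgad] add [uzcx,jcdu] -> 15 lines: ylmc uytq rfi wfnoj xals bitfc uzcx jcdu sgjd vrt rvk gge igb mepy kls
Hunk 6: at line 9 remove [rvk,gge] add [mlwrk,waead] -> 15 lines: ylmc uytq rfi wfnoj xals bitfc uzcx jcdu sgjd vrt mlwrk waead igb mepy kls
Hunk 7: at line 9 remove [vrt,mlwrk] add [ynkg] -> 14 lines: ylmc uytq rfi wfnoj xals bitfc uzcx jcdu sgjd ynkg waead igb mepy kls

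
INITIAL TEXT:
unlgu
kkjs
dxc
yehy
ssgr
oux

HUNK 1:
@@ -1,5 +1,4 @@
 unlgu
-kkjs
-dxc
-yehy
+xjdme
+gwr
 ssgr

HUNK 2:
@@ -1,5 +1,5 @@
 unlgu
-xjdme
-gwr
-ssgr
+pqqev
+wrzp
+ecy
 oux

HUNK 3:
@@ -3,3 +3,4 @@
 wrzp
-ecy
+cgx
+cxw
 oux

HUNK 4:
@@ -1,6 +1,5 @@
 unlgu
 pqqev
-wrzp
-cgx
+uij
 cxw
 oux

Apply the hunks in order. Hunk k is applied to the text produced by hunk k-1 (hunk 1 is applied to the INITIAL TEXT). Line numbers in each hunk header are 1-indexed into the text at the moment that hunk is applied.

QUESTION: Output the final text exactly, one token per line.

Hunk 1: at line 1 remove [kkjs,dxc,yehy] add [xjdme,gwr] -> 5 lines: unlgu xjdme gwr ssgr oux
Hunk 2: at line 1 remove [xjdme,gwr,ssgr] add [pqqev,wrzp,ecy] -> 5 lines: unlgu pqqev wrzp ecy oux
Hunk 3: at line 3 remove [ecy] add [cgx,cxw] -> 6 lines: unlgu pqqev wrzp cgx cxw oux
Hunk 4: at line 1 remove [wrzp,cgx] add [uij] -> 5 lines: unlgu pqqev uij cxw oux

Answer: unlgu
pqqev
uij
cxw
oux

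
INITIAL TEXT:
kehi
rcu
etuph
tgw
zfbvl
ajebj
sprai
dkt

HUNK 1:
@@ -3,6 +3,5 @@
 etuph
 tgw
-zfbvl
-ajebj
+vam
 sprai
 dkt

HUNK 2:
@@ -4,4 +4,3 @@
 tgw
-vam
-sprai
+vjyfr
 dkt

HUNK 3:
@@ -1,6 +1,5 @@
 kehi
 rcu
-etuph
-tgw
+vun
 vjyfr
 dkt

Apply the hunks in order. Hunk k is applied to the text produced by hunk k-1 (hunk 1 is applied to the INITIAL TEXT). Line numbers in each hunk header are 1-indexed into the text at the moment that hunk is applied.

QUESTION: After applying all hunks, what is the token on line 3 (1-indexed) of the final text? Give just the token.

Hunk 1: at line 3 remove [zfbvl,ajebj] add [vam] -> 7 lines: kehi rcu etuph tgw vam sprai dkt
Hunk 2: at line 4 remove [vam,sprai] add [vjyfr] -> 6 lines: kehi rcu etuph tgw vjyfr dkt
Hunk 3: at line 1 remove [etuph,tgw] add [vun] -> 5 lines: kehi rcu vun vjyfr dkt
Final line 3: vun

Answer: vun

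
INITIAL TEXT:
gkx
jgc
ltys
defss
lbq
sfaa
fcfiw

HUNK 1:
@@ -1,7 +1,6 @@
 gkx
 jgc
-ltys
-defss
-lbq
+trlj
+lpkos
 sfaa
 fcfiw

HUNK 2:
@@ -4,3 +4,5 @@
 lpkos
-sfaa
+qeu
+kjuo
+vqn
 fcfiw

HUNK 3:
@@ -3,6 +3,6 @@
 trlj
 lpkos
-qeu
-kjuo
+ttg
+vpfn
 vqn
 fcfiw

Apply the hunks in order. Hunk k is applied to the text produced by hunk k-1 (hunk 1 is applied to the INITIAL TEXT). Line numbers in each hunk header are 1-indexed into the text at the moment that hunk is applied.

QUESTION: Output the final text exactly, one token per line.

Hunk 1: at line 1 remove [ltys,defss,lbq] add [trlj,lpkos] -> 6 lines: gkx jgc trlj lpkos sfaa fcfiw
Hunk 2: at line 4 remove [sfaa] add [qeu,kjuo,vqn] -> 8 lines: gkx jgc trlj lpkos qeu kjuo vqn fcfiw
Hunk 3: at line 3 remove [qeu,kjuo] add [ttg,vpfn] -> 8 lines: gkx jgc trlj lpkos ttg vpfn vqn fcfiw

Answer: gkx
jgc
trlj
lpkos
ttg
vpfn
vqn
fcfiw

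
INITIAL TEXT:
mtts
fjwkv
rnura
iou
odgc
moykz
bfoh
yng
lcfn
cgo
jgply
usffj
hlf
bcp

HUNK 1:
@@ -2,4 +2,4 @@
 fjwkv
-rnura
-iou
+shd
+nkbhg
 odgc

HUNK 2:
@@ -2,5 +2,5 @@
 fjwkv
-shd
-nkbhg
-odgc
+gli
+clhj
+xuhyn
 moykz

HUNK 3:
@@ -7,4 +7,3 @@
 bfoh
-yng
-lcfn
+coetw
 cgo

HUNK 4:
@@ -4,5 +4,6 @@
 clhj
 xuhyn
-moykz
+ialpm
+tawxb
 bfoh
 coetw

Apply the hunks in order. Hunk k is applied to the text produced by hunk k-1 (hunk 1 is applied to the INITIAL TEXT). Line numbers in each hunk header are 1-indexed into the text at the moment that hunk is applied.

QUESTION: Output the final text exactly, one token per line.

Hunk 1: at line 2 remove [rnura,iou] add [shd,nkbhg] -> 14 lines: mtts fjwkv shd nkbhg odgc moykz bfoh yng lcfn cgo jgply usffj hlf bcp
Hunk 2: at line 2 remove [shd,nkbhg,odgc] add [gli,clhj,xuhyn] -> 14 lines: mtts fjwkv gli clhj xuhyn moykz bfoh yng lcfn cgo jgply usffj hlf bcp
Hunk 3: at line 7 remove [yng,lcfn] add [coetw] -> 13 lines: mtts fjwkv gli clhj xuhyn moykz bfoh coetw cgo jgply usffj hlf bcp
Hunk 4: at line 4 remove [moykz] add [ialpm,tawxb] -> 14 lines: mtts fjwkv gli clhj xuhyn ialpm tawxb bfoh coetw cgo jgply usffj hlf bcp

Answer: mtts
fjwkv
gli
clhj
xuhyn
ialpm
tawxb
bfoh
coetw
cgo
jgply
usffj
hlf
bcp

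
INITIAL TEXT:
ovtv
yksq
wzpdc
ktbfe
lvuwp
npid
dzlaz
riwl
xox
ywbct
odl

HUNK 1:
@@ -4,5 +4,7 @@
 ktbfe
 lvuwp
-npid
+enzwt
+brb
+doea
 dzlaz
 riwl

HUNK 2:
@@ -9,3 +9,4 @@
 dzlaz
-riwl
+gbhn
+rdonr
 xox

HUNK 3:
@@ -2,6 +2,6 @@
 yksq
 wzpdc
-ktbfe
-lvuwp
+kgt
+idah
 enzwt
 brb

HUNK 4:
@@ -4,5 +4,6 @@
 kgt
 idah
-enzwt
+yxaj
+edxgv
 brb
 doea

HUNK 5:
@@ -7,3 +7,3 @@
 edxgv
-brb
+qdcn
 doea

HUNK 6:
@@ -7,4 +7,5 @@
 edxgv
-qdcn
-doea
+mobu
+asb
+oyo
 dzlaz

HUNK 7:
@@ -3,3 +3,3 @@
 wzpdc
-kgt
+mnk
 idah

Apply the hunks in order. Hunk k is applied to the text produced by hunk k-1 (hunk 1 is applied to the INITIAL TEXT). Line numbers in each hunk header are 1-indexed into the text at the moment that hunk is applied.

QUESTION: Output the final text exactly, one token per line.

Answer: ovtv
yksq
wzpdc
mnk
idah
yxaj
edxgv
mobu
asb
oyo
dzlaz
gbhn
rdonr
xox
ywbct
odl

Derivation:
Hunk 1: at line 4 remove [npid] add [enzwt,brb,doea] -> 13 lines: ovtv yksq wzpdc ktbfe lvuwp enzwt brb doea dzlaz riwl xox ywbct odl
Hunk 2: at line 9 remove [riwl] add [gbhn,rdonr] -> 14 lines: ovtv yksq wzpdc ktbfe lvuwp enzwt brb doea dzlaz gbhn rdonr xox ywbct odl
Hunk 3: at line 2 remove [ktbfe,lvuwp] add [kgt,idah] -> 14 lines: ovtv yksq wzpdc kgt idah enzwt brb doea dzlaz gbhn rdonr xox ywbct odl
Hunk 4: at line 4 remove [enzwt] add [yxaj,edxgv] -> 15 lines: ovtv yksq wzpdc kgt idah yxaj edxgv brb doea dzlaz gbhn rdonr xox ywbct odl
Hunk 5: at line 7 remove [brb] add [qdcn] -> 15 lines: ovtv yksq wzpdc kgt idah yxaj edxgv qdcn doea dzlaz gbhn rdonr xox ywbct odl
Hunk 6: at line 7 remove [qdcn,doea] add [mobu,asb,oyo] -> 16 lines: ovtv yksq wzpdc kgt idah yxaj edxgv mobu asb oyo dzlaz gbhn rdonr xox ywbct odl
Hunk 7: at line 3 remove [kgt] add [mnk] -> 16 lines: ovtv yksq wzpdc mnk idah yxaj edxgv mobu asb oyo dzlaz gbhn rdonr xox ywbct odl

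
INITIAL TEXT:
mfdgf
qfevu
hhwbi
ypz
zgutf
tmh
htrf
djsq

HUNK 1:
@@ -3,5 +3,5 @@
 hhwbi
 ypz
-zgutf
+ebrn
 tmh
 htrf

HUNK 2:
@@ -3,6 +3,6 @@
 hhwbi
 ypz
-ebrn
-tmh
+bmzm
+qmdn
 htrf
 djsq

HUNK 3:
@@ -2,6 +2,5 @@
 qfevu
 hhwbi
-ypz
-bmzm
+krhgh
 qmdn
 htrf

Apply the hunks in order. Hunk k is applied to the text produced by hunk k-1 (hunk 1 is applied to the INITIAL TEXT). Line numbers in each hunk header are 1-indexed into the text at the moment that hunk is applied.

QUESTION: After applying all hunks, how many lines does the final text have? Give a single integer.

Hunk 1: at line 3 remove [zgutf] add [ebrn] -> 8 lines: mfdgf qfevu hhwbi ypz ebrn tmh htrf djsq
Hunk 2: at line 3 remove [ebrn,tmh] add [bmzm,qmdn] -> 8 lines: mfdgf qfevu hhwbi ypz bmzm qmdn htrf djsq
Hunk 3: at line 2 remove [ypz,bmzm] add [krhgh] -> 7 lines: mfdgf qfevu hhwbi krhgh qmdn htrf djsq
Final line count: 7

Answer: 7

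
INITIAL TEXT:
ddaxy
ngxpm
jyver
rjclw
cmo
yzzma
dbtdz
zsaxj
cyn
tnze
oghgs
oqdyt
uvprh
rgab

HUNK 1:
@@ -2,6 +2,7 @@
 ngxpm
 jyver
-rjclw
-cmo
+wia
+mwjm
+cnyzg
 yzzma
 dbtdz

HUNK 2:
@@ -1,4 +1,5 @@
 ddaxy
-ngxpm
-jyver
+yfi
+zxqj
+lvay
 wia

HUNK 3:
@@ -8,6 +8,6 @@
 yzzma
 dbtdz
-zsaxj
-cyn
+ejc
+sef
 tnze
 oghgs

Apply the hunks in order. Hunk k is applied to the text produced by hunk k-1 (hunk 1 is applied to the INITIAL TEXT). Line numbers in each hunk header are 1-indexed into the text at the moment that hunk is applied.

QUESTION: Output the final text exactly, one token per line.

Answer: ddaxy
yfi
zxqj
lvay
wia
mwjm
cnyzg
yzzma
dbtdz
ejc
sef
tnze
oghgs
oqdyt
uvprh
rgab

Derivation:
Hunk 1: at line 2 remove [rjclw,cmo] add [wia,mwjm,cnyzg] -> 15 lines: ddaxy ngxpm jyver wia mwjm cnyzg yzzma dbtdz zsaxj cyn tnze oghgs oqdyt uvprh rgab
Hunk 2: at line 1 remove [ngxpm,jyver] add [yfi,zxqj,lvay] -> 16 lines: ddaxy yfi zxqj lvay wia mwjm cnyzg yzzma dbtdz zsaxj cyn tnze oghgs oqdyt uvprh rgab
Hunk 3: at line 8 remove [zsaxj,cyn] add [ejc,sef] -> 16 lines: ddaxy yfi zxqj lvay wia mwjm cnyzg yzzma dbtdz ejc sef tnze oghgs oqdyt uvprh rgab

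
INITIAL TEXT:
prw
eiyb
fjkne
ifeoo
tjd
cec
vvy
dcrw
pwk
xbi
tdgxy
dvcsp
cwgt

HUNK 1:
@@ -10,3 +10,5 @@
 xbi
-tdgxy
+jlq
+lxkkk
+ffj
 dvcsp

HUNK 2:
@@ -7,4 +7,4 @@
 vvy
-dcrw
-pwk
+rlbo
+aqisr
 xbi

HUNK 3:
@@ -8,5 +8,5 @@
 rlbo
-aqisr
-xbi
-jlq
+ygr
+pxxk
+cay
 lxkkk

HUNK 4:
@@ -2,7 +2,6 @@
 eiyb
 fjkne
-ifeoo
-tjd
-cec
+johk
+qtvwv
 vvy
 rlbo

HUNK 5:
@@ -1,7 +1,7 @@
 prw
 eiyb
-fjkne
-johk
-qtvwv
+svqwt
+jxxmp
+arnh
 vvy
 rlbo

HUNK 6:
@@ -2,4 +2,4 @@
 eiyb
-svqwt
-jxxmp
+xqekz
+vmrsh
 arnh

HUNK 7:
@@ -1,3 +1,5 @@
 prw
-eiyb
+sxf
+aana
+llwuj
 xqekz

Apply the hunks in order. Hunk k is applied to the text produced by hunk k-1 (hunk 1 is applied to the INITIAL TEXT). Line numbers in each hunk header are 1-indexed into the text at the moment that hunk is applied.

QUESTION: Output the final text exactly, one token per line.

Hunk 1: at line 10 remove [tdgxy] add [jlq,lxkkk,ffj] -> 15 lines: prw eiyb fjkne ifeoo tjd cec vvy dcrw pwk xbi jlq lxkkk ffj dvcsp cwgt
Hunk 2: at line 7 remove [dcrw,pwk] add [rlbo,aqisr] -> 15 lines: prw eiyb fjkne ifeoo tjd cec vvy rlbo aqisr xbi jlq lxkkk ffj dvcsp cwgt
Hunk 3: at line 8 remove [aqisr,xbi,jlq] add [ygr,pxxk,cay] -> 15 lines: prw eiyb fjkne ifeoo tjd cec vvy rlbo ygr pxxk cay lxkkk ffj dvcsp cwgt
Hunk 4: at line 2 remove [ifeoo,tjd,cec] add [johk,qtvwv] -> 14 lines: prw eiyb fjkne johk qtvwv vvy rlbo ygr pxxk cay lxkkk ffj dvcsp cwgt
Hunk 5: at line 1 remove [fjkne,johk,qtvwv] add [svqwt,jxxmp,arnh] -> 14 lines: prw eiyb svqwt jxxmp arnh vvy rlbo ygr pxxk cay lxkkk ffj dvcsp cwgt
Hunk 6: at line 2 remove [svqwt,jxxmp] add [xqekz,vmrsh] -> 14 lines: prw eiyb xqekz vmrsh arnh vvy rlbo ygr pxxk cay lxkkk ffj dvcsp cwgt
Hunk 7: at line 1 remove [eiyb] add [sxf,aana,llwuj] -> 16 lines: prw sxf aana llwuj xqekz vmrsh arnh vvy rlbo ygr pxxk cay lxkkk ffj dvcsp cwgt

Answer: prw
sxf
aana
llwuj
xqekz
vmrsh
arnh
vvy
rlbo
ygr
pxxk
cay
lxkkk
ffj
dvcsp
cwgt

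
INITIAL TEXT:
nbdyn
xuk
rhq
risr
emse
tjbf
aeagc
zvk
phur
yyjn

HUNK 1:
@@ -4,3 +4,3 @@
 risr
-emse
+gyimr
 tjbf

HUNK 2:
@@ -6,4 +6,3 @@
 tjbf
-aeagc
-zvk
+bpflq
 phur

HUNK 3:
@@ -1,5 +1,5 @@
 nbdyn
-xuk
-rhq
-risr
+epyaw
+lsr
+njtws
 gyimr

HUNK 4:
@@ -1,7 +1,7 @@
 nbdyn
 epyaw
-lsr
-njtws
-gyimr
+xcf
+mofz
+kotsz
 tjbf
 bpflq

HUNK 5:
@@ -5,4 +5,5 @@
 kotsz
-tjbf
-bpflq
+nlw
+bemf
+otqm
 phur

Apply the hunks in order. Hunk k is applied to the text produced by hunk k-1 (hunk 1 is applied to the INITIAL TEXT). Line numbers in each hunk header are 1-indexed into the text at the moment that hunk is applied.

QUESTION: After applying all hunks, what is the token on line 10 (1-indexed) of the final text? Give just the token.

Answer: yyjn

Derivation:
Hunk 1: at line 4 remove [emse] add [gyimr] -> 10 lines: nbdyn xuk rhq risr gyimr tjbf aeagc zvk phur yyjn
Hunk 2: at line 6 remove [aeagc,zvk] add [bpflq] -> 9 lines: nbdyn xuk rhq risr gyimr tjbf bpflq phur yyjn
Hunk 3: at line 1 remove [xuk,rhq,risr] add [epyaw,lsr,njtws] -> 9 lines: nbdyn epyaw lsr njtws gyimr tjbf bpflq phur yyjn
Hunk 4: at line 1 remove [lsr,njtws,gyimr] add [xcf,mofz,kotsz] -> 9 lines: nbdyn epyaw xcf mofz kotsz tjbf bpflq phur yyjn
Hunk 5: at line 5 remove [tjbf,bpflq] add [nlw,bemf,otqm] -> 10 lines: nbdyn epyaw xcf mofz kotsz nlw bemf otqm phur yyjn
Final line 10: yyjn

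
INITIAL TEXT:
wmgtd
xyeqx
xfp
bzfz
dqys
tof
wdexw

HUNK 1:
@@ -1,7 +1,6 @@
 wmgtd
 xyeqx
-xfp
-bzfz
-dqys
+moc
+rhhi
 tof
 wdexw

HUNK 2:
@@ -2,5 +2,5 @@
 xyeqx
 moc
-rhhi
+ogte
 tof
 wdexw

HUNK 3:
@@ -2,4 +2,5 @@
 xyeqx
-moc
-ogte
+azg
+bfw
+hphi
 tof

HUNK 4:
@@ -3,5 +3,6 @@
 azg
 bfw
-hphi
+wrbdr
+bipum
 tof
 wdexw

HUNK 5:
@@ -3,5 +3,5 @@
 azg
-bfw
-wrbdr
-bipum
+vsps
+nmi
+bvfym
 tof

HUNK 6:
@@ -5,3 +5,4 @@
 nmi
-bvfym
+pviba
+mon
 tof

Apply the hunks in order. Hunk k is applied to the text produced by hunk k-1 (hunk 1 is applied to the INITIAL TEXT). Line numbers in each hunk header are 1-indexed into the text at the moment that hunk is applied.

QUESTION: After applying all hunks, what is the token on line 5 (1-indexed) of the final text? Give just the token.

Answer: nmi

Derivation:
Hunk 1: at line 1 remove [xfp,bzfz,dqys] add [moc,rhhi] -> 6 lines: wmgtd xyeqx moc rhhi tof wdexw
Hunk 2: at line 2 remove [rhhi] add [ogte] -> 6 lines: wmgtd xyeqx moc ogte tof wdexw
Hunk 3: at line 2 remove [moc,ogte] add [azg,bfw,hphi] -> 7 lines: wmgtd xyeqx azg bfw hphi tof wdexw
Hunk 4: at line 3 remove [hphi] add [wrbdr,bipum] -> 8 lines: wmgtd xyeqx azg bfw wrbdr bipum tof wdexw
Hunk 5: at line 3 remove [bfw,wrbdr,bipum] add [vsps,nmi,bvfym] -> 8 lines: wmgtd xyeqx azg vsps nmi bvfym tof wdexw
Hunk 6: at line 5 remove [bvfym] add [pviba,mon] -> 9 lines: wmgtd xyeqx azg vsps nmi pviba mon tof wdexw
Final line 5: nmi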